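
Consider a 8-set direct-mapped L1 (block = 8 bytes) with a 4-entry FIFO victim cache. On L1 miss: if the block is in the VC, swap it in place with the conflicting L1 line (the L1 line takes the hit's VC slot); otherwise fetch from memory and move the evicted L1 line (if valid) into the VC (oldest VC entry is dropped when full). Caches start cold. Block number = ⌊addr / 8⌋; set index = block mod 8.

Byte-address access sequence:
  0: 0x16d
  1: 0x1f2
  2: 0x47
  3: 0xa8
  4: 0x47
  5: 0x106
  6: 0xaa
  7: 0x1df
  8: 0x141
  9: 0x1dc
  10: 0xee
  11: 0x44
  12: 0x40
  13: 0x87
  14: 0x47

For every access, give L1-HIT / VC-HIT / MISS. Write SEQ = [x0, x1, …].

0: 0x16d (blk 45, set 5) → MISS  vc=[]
1: 0x1f2 (blk 62, set 6) → MISS  vc=[]
2: 0x47 (blk 8, set 0) → MISS  vc=[]
3: 0xa8 (blk 21, set 5) → MISS  vc=[45]
4: 0x47 (blk 8, set 0) → L1-HIT  vc=[45]
5: 0x106 (blk 32, set 0) → MISS  vc=[45, 8]
6: 0xaa (blk 21, set 5) → L1-HIT  vc=[45, 8]
7: 0x1df (blk 59, set 3) → MISS  vc=[45, 8]
8: 0x141 (blk 40, set 0) → MISS  vc=[45, 8, 32]
9: 0x1dc (blk 59, set 3) → L1-HIT  vc=[45, 8, 32]
10: 0xee (blk 29, set 5) → MISS  vc=[45, 8, 32, 21]
11: 0x44 (blk 8, set 0) → VC-HIT  vc=[45, 40, 32, 21]
12: 0x40 (blk 8, set 0) → L1-HIT  vc=[45, 40, 32, 21]
13: 0x87 (blk 16, set 0) → MISS  vc=[40, 32, 21, 8]
14: 0x47 (blk 8, set 0) → VC-HIT  vc=[40, 32, 21, 16]

SEQ = [MISS, MISS, MISS, MISS, L1-HIT, MISS, L1-HIT, MISS, MISS, L1-HIT, MISS, VC-HIT, L1-HIT, MISS, VC-HIT]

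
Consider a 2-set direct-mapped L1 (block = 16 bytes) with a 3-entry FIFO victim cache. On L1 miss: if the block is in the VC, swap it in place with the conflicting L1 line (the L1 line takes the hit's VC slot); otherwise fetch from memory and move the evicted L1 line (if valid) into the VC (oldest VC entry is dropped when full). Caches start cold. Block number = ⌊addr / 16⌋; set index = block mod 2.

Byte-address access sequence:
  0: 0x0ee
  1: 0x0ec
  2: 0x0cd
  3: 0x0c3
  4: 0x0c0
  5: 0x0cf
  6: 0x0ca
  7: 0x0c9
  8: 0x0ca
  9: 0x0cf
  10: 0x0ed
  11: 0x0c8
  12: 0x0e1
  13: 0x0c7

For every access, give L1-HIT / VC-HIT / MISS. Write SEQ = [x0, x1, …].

SEQ = [MISS, L1-HIT, MISS, L1-HIT, L1-HIT, L1-HIT, L1-HIT, L1-HIT, L1-HIT, L1-HIT, VC-HIT, VC-HIT, VC-HIT, VC-HIT]

0: 0xee (blk 14, set 0) → MISS  vc=[]
1: 0xec (blk 14, set 0) → L1-HIT  vc=[]
2: 0xcd (blk 12, set 0) → MISS  vc=[14]
3: 0xc3 (blk 12, set 0) → L1-HIT  vc=[14]
4: 0xc0 (blk 12, set 0) → L1-HIT  vc=[14]
5: 0xcf (blk 12, set 0) → L1-HIT  vc=[14]
6: 0xca (blk 12, set 0) → L1-HIT  vc=[14]
7: 0xc9 (blk 12, set 0) → L1-HIT  vc=[14]
8: 0xca (blk 12, set 0) → L1-HIT  vc=[14]
9: 0xcf (blk 12, set 0) → L1-HIT  vc=[14]
10: 0xed (blk 14, set 0) → VC-HIT  vc=[12]
11: 0xc8 (blk 12, set 0) → VC-HIT  vc=[14]
12: 0xe1 (blk 14, set 0) → VC-HIT  vc=[12]
13: 0xc7 (blk 12, set 0) → VC-HIT  vc=[14]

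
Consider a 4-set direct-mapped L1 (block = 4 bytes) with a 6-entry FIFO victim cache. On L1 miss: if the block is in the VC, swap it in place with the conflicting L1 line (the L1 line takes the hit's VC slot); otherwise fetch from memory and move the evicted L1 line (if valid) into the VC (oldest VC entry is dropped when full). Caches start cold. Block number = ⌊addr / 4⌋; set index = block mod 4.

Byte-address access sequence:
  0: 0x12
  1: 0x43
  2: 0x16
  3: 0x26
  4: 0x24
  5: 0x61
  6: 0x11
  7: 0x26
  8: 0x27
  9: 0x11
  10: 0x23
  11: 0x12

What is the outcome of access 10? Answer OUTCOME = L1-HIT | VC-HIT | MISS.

OUTCOME = MISS

#0 0x12→b4/s0 MISS; vc=[]
#1 0x43→b16/s0 MISS; vc=[4]
#2 0x16→b5/s1 MISS; vc=[4]
#3 0x26→b9/s1 MISS; vc=[4,5]
#4 0x24→b9/s1 L1-HIT; vc=[4,5]
#5 0x61→b24/s0 MISS; vc=[4,5,16]
#6 0x11→b4/s0 VC-HIT; vc=[24,5,16]
#7 0x26→b9/s1 L1-HIT; vc=[24,5,16]
#8 0x27→b9/s1 L1-HIT; vc=[24,5,16]
#9 0x11→b4/s0 L1-HIT; vc=[24,5,16]
#10 0x23→b8/s0 MISS; vc=[24,5,16,4]
#11 0x12→b4/s0 VC-HIT; vc=[24,5,16,8]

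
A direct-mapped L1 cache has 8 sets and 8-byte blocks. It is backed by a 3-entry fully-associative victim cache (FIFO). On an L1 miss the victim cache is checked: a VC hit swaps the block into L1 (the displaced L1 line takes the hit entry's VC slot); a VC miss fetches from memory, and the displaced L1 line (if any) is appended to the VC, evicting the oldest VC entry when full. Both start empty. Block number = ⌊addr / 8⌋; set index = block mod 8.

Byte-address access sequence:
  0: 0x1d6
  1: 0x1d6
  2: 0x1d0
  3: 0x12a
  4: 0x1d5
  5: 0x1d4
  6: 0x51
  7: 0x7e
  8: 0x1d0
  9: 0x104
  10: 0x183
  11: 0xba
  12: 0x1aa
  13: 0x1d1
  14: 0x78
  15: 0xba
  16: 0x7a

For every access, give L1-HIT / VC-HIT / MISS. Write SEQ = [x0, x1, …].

SEQ = [MISS, L1-HIT, L1-HIT, MISS, L1-HIT, L1-HIT, MISS, MISS, VC-HIT, MISS, MISS, MISS, MISS, L1-HIT, VC-HIT, VC-HIT, VC-HIT]

#0 0x1d6→b58/s2 MISS; vc=[]
#1 0x1d6→b58/s2 L1-HIT; vc=[]
#2 0x1d0→b58/s2 L1-HIT; vc=[]
#3 0x12a→b37/s5 MISS; vc=[]
#4 0x1d5→b58/s2 L1-HIT; vc=[]
#5 0x1d4→b58/s2 L1-HIT; vc=[]
#6 0x51→b10/s2 MISS; vc=[58]
#7 0x7e→b15/s7 MISS; vc=[58]
#8 0x1d0→b58/s2 VC-HIT; vc=[10]
#9 0x104→b32/s0 MISS; vc=[10]
#10 0x183→b48/s0 MISS; vc=[10,32]
#11 0xba→b23/s7 MISS; vc=[10,32,15]
#12 0x1aa→b53/s5 MISS; vc=[32,15,37]
#13 0x1d1→b58/s2 L1-HIT; vc=[32,15,37]
#14 0x78→b15/s7 VC-HIT; vc=[32,23,37]
#15 0xba→b23/s7 VC-HIT; vc=[32,15,37]
#16 0x7a→b15/s7 VC-HIT; vc=[32,23,37]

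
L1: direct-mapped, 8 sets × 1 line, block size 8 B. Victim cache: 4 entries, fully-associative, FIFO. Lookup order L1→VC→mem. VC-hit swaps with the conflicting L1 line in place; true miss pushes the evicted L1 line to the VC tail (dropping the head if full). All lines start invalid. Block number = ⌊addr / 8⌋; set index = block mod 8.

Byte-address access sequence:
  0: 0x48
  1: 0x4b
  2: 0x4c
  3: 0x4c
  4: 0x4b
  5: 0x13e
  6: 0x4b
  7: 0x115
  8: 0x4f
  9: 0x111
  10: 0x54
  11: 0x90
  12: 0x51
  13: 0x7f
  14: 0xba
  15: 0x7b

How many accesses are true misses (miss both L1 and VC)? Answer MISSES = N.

0: 0x48 (blk 9, set 1) → MISS  vc=[]
1: 0x4b (blk 9, set 1) → L1-HIT  vc=[]
2: 0x4c (blk 9, set 1) → L1-HIT  vc=[]
3: 0x4c (blk 9, set 1) → L1-HIT  vc=[]
4: 0x4b (blk 9, set 1) → L1-HIT  vc=[]
5: 0x13e (blk 39, set 7) → MISS  vc=[]
6: 0x4b (blk 9, set 1) → L1-HIT  vc=[]
7: 0x115 (blk 34, set 2) → MISS  vc=[]
8: 0x4f (blk 9, set 1) → L1-HIT  vc=[]
9: 0x111 (blk 34, set 2) → L1-HIT  vc=[]
10: 0x54 (blk 10, set 2) → MISS  vc=[34]
11: 0x90 (blk 18, set 2) → MISS  vc=[34, 10]
12: 0x51 (blk 10, set 2) → VC-HIT  vc=[34, 18]
13: 0x7f (blk 15, set 7) → MISS  vc=[34, 18, 39]
14: 0xba (blk 23, set 7) → MISS  vc=[34, 18, 39, 15]
15: 0x7b (blk 15, set 7) → VC-HIT  vc=[34, 18, 39, 23]

MISSES = 7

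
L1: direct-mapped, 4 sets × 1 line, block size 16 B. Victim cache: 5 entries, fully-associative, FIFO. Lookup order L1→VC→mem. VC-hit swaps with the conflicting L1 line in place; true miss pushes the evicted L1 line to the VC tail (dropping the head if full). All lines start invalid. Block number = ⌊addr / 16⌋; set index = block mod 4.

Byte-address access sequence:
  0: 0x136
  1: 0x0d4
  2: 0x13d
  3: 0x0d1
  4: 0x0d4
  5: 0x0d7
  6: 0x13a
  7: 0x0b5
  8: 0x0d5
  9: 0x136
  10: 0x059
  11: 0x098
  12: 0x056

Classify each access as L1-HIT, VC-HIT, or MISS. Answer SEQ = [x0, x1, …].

#0 0x136→b19/s3 MISS; vc=[]
#1 0xd4→b13/s1 MISS; vc=[]
#2 0x13d→b19/s3 L1-HIT; vc=[]
#3 0xd1→b13/s1 L1-HIT; vc=[]
#4 0xd4→b13/s1 L1-HIT; vc=[]
#5 0xd7→b13/s1 L1-HIT; vc=[]
#6 0x13a→b19/s3 L1-HIT; vc=[]
#7 0xb5→b11/s3 MISS; vc=[19]
#8 0xd5→b13/s1 L1-HIT; vc=[19]
#9 0x136→b19/s3 VC-HIT; vc=[11]
#10 0x59→b5/s1 MISS; vc=[11,13]
#11 0x98→b9/s1 MISS; vc=[11,13,5]
#12 0x56→b5/s1 VC-HIT; vc=[11,13,9]

SEQ = [MISS, MISS, L1-HIT, L1-HIT, L1-HIT, L1-HIT, L1-HIT, MISS, L1-HIT, VC-HIT, MISS, MISS, VC-HIT]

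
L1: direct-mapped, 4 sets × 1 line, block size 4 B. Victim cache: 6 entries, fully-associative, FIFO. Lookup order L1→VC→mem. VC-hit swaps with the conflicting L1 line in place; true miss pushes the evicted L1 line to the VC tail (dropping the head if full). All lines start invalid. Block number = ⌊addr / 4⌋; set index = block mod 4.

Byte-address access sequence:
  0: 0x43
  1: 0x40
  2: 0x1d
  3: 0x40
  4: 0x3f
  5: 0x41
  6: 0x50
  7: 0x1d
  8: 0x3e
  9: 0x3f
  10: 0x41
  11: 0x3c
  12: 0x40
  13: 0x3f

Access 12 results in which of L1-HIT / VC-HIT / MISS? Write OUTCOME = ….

OUTCOME = L1-HIT

  [0] addr=0x43 blk=16 s=0: MISS | VC []
  [1] addr=0x40 blk=16 s=0: L1-HIT | VC []
  [2] addr=0x1d blk=7 s=3: MISS | VC []
  [3] addr=0x40 blk=16 s=0: L1-HIT | VC []
  [4] addr=0x3f blk=15 s=3: MISS | VC [7]
  [5] addr=0x41 blk=16 s=0: L1-HIT | VC [7]
  [6] addr=0x50 blk=20 s=0: MISS | VC [7, 16]
  [7] addr=0x1d blk=7 s=3: VC-HIT | VC [15, 16]
  [8] addr=0x3e blk=15 s=3: VC-HIT | VC [7, 16]
  [9] addr=0x3f blk=15 s=3: L1-HIT | VC [7, 16]
  [10] addr=0x41 blk=16 s=0: VC-HIT | VC [7, 20]
  [11] addr=0x3c blk=15 s=3: L1-HIT | VC [7, 20]
  [12] addr=0x40 blk=16 s=0: L1-HIT | VC [7, 20]
  [13] addr=0x3f blk=15 s=3: L1-HIT | VC [7, 20]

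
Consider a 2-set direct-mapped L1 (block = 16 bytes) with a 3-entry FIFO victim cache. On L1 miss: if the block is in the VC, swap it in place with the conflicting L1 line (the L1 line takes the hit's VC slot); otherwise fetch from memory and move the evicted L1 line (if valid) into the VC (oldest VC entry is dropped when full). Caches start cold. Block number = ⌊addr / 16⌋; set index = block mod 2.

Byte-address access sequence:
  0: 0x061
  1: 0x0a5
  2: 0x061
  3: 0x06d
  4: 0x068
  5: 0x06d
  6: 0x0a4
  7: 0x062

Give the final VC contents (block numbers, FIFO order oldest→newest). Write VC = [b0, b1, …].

  [0] addr=0x61 blk=6 s=0: MISS | VC []
  [1] addr=0xa5 blk=10 s=0: MISS | VC [6]
  [2] addr=0x61 blk=6 s=0: VC-HIT | VC [10]
  [3] addr=0x6d blk=6 s=0: L1-HIT | VC [10]
  [4] addr=0x68 blk=6 s=0: L1-HIT | VC [10]
  [5] addr=0x6d blk=6 s=0: L1-HIT | VC [10]
  [6] addr=0xa4 blk=10 s=0: VC-HIT | VC [6]
  [7] addr=0x62 blk=6 s=0: VC-HIT | VC [10]

VC = [10]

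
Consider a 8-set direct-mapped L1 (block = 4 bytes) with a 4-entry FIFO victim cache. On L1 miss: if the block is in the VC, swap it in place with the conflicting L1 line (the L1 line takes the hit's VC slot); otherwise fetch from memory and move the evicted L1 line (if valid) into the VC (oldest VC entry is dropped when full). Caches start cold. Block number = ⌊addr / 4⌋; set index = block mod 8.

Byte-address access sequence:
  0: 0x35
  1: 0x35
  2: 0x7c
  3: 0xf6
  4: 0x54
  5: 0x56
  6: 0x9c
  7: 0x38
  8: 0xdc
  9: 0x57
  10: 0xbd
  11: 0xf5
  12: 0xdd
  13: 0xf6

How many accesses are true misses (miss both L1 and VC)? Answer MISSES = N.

MISSES = 8

  [0] addr=0x35 blk=13 s=5: MISS | VC []
  [1] addr=0x35 blk=13 s=5: L1-HIT | VC []
  [2] addr=0x7c blk=31 s=7: MISS | VC []
  [3] addr=0xf6 blk=61 s=5: MISS | VC [13]
  [4] addr=0x54 blk=21 s=5: MISS | VC [13, 61]
  [5] addr=0x56 blk=21 s=5: L1-HIT | VC [13, 61]
  [6] addr=0x9c blk=39 s=7: MISS | VC [13, 61, 31]
  [7] addr=0x38 blk=14 s=6: MISS | VC [13, 61, 31]
  [8] addr=0xdc blk=55 s=7: MISS | VC [13, 61, 31, 39]
  [9] addr=0x57 blk=21 s=5: L1-HIT | VC [13, 61, 31, 39]
  [10] addr=0xbd blk=47 s=7: MISS | VC [61, 31, 39, 55]
  [11] addr=0xf5 blk=61 s=5: VC-HIT | VC [21, 31, 39, 55]
  [12] addr=0xdd blk=55 s=7: VC-HIT | VC [21, 31, 39, 47]
  [13] addr=0xf6 blk=61 s=5: L1-HIT | VC [21, 31, 39, 47]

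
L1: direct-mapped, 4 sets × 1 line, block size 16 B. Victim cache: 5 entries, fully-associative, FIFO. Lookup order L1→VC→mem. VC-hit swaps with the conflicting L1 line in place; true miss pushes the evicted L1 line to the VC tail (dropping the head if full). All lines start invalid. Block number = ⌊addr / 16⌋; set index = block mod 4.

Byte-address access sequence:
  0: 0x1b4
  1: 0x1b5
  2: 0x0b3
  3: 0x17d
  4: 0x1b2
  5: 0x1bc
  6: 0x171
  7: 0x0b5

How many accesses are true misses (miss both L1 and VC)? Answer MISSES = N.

  [0] addr=0x1b4 blk=27 s=3: MISS | VC []
  [1] addr=0x1b5 blk=27 s=3: L1-HIT | VC []
  [2] addr=0xb3 blk=11 s=3: MISS | VC [27]
  [3] addr=0x17d blk=23 s=3: MISS | VC [27, 11]
  [4] addr=0x1b2 blk=27 s=3: VC-HIT | VC [23, 11]
  [5] addr=0x1bc blk=27 s=3: L1-HIT | VC [23, 11]
  [6] addr=0x171 blk=23 s=3: VC-HIT | VC [27, 11]
  [7] addr=0xb5 blk=11 s=3: VC-HIT | VC [27, 23]

MISSES = 3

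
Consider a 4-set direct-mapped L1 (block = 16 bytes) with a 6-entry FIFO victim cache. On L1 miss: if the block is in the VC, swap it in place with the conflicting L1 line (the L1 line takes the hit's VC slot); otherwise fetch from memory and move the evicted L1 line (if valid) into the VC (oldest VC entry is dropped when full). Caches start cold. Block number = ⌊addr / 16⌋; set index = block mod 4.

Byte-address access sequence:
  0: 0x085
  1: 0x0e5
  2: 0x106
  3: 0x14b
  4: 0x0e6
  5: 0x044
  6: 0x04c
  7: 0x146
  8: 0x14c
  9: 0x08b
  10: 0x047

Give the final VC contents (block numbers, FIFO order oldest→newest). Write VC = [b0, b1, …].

  [0] addr=0x85 blk=8 s=0: MISS | VC []
  [1] addr=0xe5 blk=14 s=2: MISS | VC []
  [2] addr=0x106 blk=16 s=0: MISS | VC [8]
  [3] addr=0x14b blk=20 s=0: MISS | VC [8, 16]
  [4] addr=0xe6 blk=14 s=2: L1-HIT | VC [8, 16]
  [5] addr=0x44 blk=4 s=0: MISS | VC [8, 16, 20]
  [6] addr=0x4c blk=4 s=0: L1-HIT | VC [8, 16, 20]
  [7] addr=0x146 blk=20 s=0: VC-HIT | VC [8, 16, 4]
  [8] addr=0x14c blk=20 s=0: L1-HIT | VC [8, 16, 4]
  [9] addr=0x8b blk=8 s=0: VC-HIT | VC [20, 16, 4]
  [10] addr=0x47 blk=4 s=0: VC-HIT | VC [20, 16, 8]

VC = [20, 16, 8]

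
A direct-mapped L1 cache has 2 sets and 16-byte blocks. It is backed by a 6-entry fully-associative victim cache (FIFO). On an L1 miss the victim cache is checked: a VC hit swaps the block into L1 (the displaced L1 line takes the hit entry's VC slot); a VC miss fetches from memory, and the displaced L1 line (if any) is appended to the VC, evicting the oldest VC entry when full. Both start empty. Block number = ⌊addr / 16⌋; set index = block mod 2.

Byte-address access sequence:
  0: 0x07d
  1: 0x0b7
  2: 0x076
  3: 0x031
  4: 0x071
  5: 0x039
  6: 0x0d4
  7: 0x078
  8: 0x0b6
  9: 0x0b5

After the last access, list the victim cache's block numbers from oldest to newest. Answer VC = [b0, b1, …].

VC = [7, 13, 3]

0: 0x7d (blk 7, set 1) → MISS  vc=[]
1: 0xb7 (blk 11, set 1) → MISS  vc=[7]
2: 0x76 (blk 7, set 1) → VC-HIT  vc=[11]
3: 0x31 (blk 3, set 1) → MISS  vc=[11, 7]
4: 0x71 (blk 7, set 1) → VC-HIT  vc=[11, 3]
5: 0x39 (blk 3, set 1) → VC-HIT  vc=[11, 7]
6: 0xd4 (blk 13, set 1) → MISS  vc=[11, 7, 3]
7: 0x78 (blk 7, set 1) → VC-HIT  vc=[11, 13, 3]
8: 0xb6 (blk 11, set 1) → VC-HIT  vc=[7, 13, 3]
9: 0xb5 (blk 11, set 1) → L1-HIT  vc=[7, 13, 3]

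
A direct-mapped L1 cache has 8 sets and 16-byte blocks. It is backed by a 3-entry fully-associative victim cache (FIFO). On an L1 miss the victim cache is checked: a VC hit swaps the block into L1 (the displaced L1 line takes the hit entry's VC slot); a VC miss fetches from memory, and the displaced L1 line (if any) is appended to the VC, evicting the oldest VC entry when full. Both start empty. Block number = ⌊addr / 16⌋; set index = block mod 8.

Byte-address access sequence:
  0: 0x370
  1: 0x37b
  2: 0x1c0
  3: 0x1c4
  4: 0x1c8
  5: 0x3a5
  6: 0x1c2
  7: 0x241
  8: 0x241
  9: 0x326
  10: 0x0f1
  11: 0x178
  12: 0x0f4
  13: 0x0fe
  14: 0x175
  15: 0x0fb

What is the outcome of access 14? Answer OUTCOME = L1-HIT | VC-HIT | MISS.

  [0] addr=0x370 blk=55 s=7: MISS | VC []
  [1] addr=0x37b blk=55 s=7: L1-HIT | VC []
  [2] addr=0x1c0 blk=28 s=4: MISS | VC []
  [3] addr=0x1c4 blk=28 s=4: L1-HIT | VC []
  [4] addr=0x1c8 blk=28 s=4: L1-HIT | VC []
  [5] addr=0x3a5 blk=58 s=2: MISS | VC []
  [6] addr=0x1c2 blk=28 s=4: L1-HIT | VC []
  [7] addr=0x241 blk=36 s=4: MISS | VC [28]
  [8] addr=0x241 blk=36 s=4: L1-HIT | VC [28]
  [9] addr=0x326 blk=50 s=2: MISS | VC [28, 58]
  [10] addr=0xf1 blk=15 s=7: MISS | VC [28, 58, 55]
  [11] addr=0x178 blk=23 s=7: MISS | VC [58, 55, 15]
  [12] addr=0xf4 blk=15 s=7: VC-HIT | VC [58, 55, 23]
  [13] addr=0xfe blk=15 s=7: L1-HIT | VC [58, 55, 23]
  [14] addr=0x175 blk=23 s=7: VC-HIT | VC [58, 55, 15]
  [15] addr=0xfb blk=15 s=7: VC-HIT | VC [58, 55, 23]

OUTCOME = VC-HIT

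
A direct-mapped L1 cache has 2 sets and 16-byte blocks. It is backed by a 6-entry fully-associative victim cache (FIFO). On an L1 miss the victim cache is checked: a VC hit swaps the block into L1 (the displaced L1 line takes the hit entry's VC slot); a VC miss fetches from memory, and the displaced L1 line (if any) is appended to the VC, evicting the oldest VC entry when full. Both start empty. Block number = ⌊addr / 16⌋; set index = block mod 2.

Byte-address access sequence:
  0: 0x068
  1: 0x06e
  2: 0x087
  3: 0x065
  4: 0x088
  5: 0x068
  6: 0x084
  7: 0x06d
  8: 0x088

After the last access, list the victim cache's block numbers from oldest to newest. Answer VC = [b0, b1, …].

VC = [6]

#0 0x68→b6/s0 MISS; vc=[]
#1 0x6e→b6/s0 L1-HIT; vc=[]
#2 0x87→b8/s0 MISS; vc=[6]
#3 0x65→b6/s0 VC-HIT; vc=[8]
#4 0x88→b8/s0 VC-HIT; vc=[6]
#5 0x68→b6/s0 VC-HIT; vc=[8]
#6 0x84→b8/s0 VC-HIT; vc=[6]
#7 0x6d→b6/s0 VC-HIT; vc=[8]
#8 0x88→b8/s0 VC-HIT; vc=[6]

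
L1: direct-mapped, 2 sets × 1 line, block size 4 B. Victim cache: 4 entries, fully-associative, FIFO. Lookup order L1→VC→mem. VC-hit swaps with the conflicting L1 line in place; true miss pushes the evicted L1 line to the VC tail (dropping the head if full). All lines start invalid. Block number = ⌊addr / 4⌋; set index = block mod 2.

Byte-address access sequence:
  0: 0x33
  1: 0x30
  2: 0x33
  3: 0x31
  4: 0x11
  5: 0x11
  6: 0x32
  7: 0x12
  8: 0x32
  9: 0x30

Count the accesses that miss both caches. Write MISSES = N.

#0 0x33→b12/s0 MISS; vc=[]
#1 0x30→b12/s0 L1-HIT; vc=[]
#2 0x33→b12/s0 L1-HIT; vc=[]
#3 0x31→b12/s0 L1-HIT; vc=[]
#4 0x11→b4/s0 MISS; vc=[12]
#5 0x11→b4/s0 L1-HIT; vc=[12]
#6 0x32→b12/s0 VC-HIT; vc=[4]
#7 0x12→b4/s0 VC-HIT; vc=[12]
#8 0x32→b12/s0 VC-HIT; vc=[4]
#9 0x30→b12/s0 L1-HIT; vc=[4]

MISSES = 2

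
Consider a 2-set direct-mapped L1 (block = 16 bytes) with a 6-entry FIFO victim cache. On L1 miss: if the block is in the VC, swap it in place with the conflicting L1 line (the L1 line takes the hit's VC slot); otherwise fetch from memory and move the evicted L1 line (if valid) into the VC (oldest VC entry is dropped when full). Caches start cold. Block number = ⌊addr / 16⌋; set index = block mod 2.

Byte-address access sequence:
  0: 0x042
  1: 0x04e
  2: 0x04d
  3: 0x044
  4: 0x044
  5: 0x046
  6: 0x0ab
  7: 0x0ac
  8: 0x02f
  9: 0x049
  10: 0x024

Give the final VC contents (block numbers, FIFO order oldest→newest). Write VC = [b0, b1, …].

  [0] addr=0x42 blk=4 s=0: MISS | VC []
  [1] addr=0x4e blk=4 s=0: L1-HIT | VC []
  [2] addr=0x4d blk=4 s=0: L1-HIT | VC []
  [3] addr=0x44 blk=4 s=0: L1-HIT | VC []
  [4] addr=0x44 blk=4 s=0: L1-HIT | VC []
  [5] addr=0x46 blk=4 s=0: L1-HIT | VC []
  [6] addr=0xab blk=10 s=0: MISS | VC [4]
  [7] addr=0xac blk=10 s=0: L1-HIT | VC [4]
  [8] addr=0x2f blk=2 s=0: MISS | VC [4, 10]
  [9] addr=0x49 blk=4 s=0: VC-HIT | VC [2, 10]
  [10] addr=0x24 blk=2 s=0: VC-HIT | VC [4, 10]

VC = [4, 10]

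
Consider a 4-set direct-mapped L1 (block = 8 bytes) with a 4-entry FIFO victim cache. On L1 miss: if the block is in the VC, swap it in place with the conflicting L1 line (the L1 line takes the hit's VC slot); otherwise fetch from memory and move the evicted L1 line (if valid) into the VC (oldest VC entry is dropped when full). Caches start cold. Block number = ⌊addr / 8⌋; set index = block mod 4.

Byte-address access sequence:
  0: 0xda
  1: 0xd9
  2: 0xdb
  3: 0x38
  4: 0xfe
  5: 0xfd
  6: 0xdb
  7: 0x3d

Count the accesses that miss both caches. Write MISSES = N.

MISSES = 3

#0 0xda→b27/s3 MISS; vc=[]
#1 0xd9→b27/s3 L1-HIT; vc=[]
#2 0xdb→b27/s3 L1-HIT; vc=[]
#3 0x38→b7/s3 MISS; vc=[27]
#4 0xfe→b31/s3 MISS; vc=[27,7]
#5 0xfd→b31/s3 L1-HIT; vc=[27,7]
#6 0xdb→b27/s3 VC-HIT; vc=[31,7]
#7 0x3d→b7/s3 VC-HIT; vc=[31,27]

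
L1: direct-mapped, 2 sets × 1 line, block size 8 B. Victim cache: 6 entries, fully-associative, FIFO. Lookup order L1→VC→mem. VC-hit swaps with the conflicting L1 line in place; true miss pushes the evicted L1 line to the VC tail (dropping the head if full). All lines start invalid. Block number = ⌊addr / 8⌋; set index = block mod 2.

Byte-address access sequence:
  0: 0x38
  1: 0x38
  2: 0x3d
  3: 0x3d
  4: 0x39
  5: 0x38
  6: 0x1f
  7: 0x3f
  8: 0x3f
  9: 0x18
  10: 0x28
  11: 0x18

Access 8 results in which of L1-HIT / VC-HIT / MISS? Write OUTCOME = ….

0: 0x38 (blk 7, set 1) → MISS  vc=[]
1: 0x38 (blk 7, set 1) → L1-HIT  vc=[]
2: 0x3d (blk 7, set 1) → L1-HIT  vc=[]
3: 0x3d (blk 7, set 1) → L1-HIT  vc=[]
4: 0x39 (blk 7, set 1) → L1-HIT  vc=[]
5: 0x38 (blk 7, set 1) → L1-HIT  vc=[]
6: 0x1f (blk 3, set 1) → MISS  vc=[7]
7: 0x3f (blk 7, set 1) → VC-HIT  vc=[3]
8: 0x3f (blk 7, set 1) → L1-HIT  vc=[3]
9: 0x18 (blk 3, set 1) → VC-HIT  vc=[7]
10: 0x28 (blk 5, set 1) → MISS  vc=[7, 3]
11: 0x18 (blk 3, set 1) → VC-HIT  vc=[7, 5]

OUTCOME = L1-HIT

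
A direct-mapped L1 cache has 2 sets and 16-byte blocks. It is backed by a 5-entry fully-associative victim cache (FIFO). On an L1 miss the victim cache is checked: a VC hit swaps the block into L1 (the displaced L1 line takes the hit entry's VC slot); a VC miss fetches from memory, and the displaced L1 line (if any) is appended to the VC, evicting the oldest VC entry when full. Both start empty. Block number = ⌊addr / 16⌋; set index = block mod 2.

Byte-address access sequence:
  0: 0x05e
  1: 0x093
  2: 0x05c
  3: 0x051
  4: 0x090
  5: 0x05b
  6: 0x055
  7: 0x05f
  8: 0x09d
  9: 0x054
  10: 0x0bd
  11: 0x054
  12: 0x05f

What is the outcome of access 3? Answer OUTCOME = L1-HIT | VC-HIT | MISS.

#0 0x5e→b5/s1 MISS; vc=[]
#1 0x93→b9/s1 MISS; vc=[5]
#2 0x5c→b5/s1 VC-HIT; vc=[9]
#3 0x51→b5/s1 L1-HIT; vc=[9]
#4 0x90→b9/s1 VC-HIT; vc=[5]
#5 0x5b→b5/s1 VC-HIT; vc=[9]
#6 0x55→b5/s1 L1-HIT; vc=[9]
#7 0x5f→b5/s1 L1-HIT; vc=[9]
#8 0x9d→b9/s1 VC-HIT; vc=[5]
#9 0x54→b5/s1 VC-HIT; vc=[9]
#10 0xbd→b11/s1 MISS; vc=[9,5]
#11 0x54→b5/s1 VC-HIT; vc=[9,11]
#12 0x5f→b5/s1 L1-HIT; vc=[9,11]

OUTCOME = L1-HIT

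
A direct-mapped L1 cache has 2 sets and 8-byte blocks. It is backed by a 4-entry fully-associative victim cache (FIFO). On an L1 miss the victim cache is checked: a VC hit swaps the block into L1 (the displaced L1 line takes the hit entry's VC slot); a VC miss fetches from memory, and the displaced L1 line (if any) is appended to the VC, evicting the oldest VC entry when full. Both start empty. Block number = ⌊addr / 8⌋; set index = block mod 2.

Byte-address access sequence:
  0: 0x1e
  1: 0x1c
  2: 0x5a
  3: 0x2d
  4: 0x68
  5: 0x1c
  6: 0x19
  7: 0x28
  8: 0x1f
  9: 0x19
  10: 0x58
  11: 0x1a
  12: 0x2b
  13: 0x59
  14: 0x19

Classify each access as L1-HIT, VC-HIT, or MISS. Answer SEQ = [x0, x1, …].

#0 0x1e→b3/s1 MISS; vc=[]
#1 0x1c→b3/s1 L1-HIT; vc=[]
#2 0x5a→b11/s1 MISS; vc=[3]
#3 0x2d→b5/s1 MISS; vc=[3,11]
#4 0x68→b13/s1 MISS; vc=[3,11,5]
#5 0x1c→b3/s1 VC-HIT; vc=[13,11,5]
#6 0x19→b3/s1 L1-HIT; vc=[13,11,5]
#7 0x28→b5/s1 VC-HIT; vc=[13,11,3]
#8 0x1f→b3/s1 VC-HIT; vc=[13,11,5]
#9 0x19→b3/s1 L1-HIT; vc=[13,11,5]
#10 0x58→b11/s1 VC-HIT; vc=[13,3,5]
#11 0x1a→b3/s1 VC-HIT; vc=[13,11,5]
#12 0x2b→b5/s1 VC-HIT; vc=[13,11,3]
#13 0x59→b11/s1 VC-HIT; vc=[13,5,3]
#14 0x19→b3/s1 VC-HIT; vc=[13,5,11]

SEQ = [MISS, L1-HIT, MISS, MISS, MISS, VC-HIT, L1-HIT, VC-HIT, VC-HIT, L1-HIT, VC-HIT, VC-HIT, VC-HIT, VC-HIT, VC-HIT]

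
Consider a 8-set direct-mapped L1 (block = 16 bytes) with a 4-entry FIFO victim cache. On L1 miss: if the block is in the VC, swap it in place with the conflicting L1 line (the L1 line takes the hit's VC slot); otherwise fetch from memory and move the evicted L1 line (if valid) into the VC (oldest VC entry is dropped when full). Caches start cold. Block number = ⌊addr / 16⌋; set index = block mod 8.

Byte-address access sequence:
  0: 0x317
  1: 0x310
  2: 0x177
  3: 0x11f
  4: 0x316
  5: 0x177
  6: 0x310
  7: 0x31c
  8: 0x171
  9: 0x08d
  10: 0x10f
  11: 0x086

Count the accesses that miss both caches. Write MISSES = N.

MISSES = 5

  [0] addr=0x317 blk=49 s=1: MISS | VC []
  [1] addr=0x310 blk=49 s=1: L1-HIT | VC []
  [2] addr=0x177 blk=23 s=7: MISS | VC []
  [3] addr=0x11f blk=17 s=1: MISS | VC [49]
  [4] addr=0x316 blk=49 s=1: VC-HIT | VC [17]
  [5] addr=0x177 blk=23 s=7: L1-HIT | VC [17]
  [6] addr=0x310 blk=49 s=1: L1-HIT | VC [17]
  [7] addr=0x31c blk=49 s=1: L1-HIT | VC [17]
  [8] addr=0x171 blk=23 s=7: L1-HIT | VC [17]
  [9] addr=0x8d blk=8 s=0: MISS | VC [17]
  [10] addr=0x10f blk=16 s=0: MISS | VC [17, 8]
  [11] addr=0x86 blk=8 s=0: VC-HIT | VC [17, 16]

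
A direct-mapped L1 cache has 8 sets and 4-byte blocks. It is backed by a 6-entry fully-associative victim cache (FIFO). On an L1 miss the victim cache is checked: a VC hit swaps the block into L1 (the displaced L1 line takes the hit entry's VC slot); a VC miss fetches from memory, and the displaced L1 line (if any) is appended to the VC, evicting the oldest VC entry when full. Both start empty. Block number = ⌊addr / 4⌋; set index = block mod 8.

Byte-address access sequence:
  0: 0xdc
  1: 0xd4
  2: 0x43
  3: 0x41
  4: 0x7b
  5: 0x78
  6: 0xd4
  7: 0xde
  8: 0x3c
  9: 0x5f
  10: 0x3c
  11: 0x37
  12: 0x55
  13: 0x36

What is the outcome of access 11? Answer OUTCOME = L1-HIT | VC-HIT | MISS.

OUTCOME = MISS

0: 0xdc (blk 55, set 7) → MISS  vc=[]
1: 0xd4 (blk 53, set 5) → MISS  vc=[]
2: 0x43 (blk 16, set 0) → MISS  vc=[]
3: 0x41 (blk 16, set 0) → L1-HIT  vc=[]
4: 0x7b (blk 30, set 6) → MISS  vc=[]
5: 0x78 (blk 30, set 6) → L1-HIT  vc=[]
6: 0xd4 (blk 53, set 5) → L1-HIT  vc=[]
7: 0xde (blk 55, set 7) → L1-HIT  vc=[]
8: 0x3c (blk 15, set 7) → MISS  vc=[55]
9: 0x5f (blk 23, set 7) → MISS  vc=[55, 15]
10: 0x3c (blk 15, set 7) → VC-HIT  vc=[55, 23]
11: 0x37 (blk 13, set 5) → MISS  vc=[55, 23, 53]
12: 0x55 (blk 21, set 5) → MISS  vc=[55, 23, 53, 13]
13: 0x36 (blk 13, set 5) → VC-HIT  vc=[55, 23, 53, 21]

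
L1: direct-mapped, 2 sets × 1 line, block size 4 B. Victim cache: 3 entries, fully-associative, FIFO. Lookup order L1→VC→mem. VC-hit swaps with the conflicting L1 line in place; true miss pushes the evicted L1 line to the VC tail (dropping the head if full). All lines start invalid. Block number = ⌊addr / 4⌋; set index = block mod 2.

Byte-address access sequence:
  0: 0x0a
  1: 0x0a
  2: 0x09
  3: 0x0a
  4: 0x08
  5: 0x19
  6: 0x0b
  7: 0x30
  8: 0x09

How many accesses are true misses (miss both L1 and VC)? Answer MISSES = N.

MISSES = 3

0: 0xa (blk 2, set 0) → MISS  vc=[]
1: 0xa (blk 2, set 0) → L1-HIT  vc=[]
2: 0x9 (blk 2, set 0) → L1-HIT  vc=[]
3: 0xa (blk 2, set 0) → L1-HIT  vc=[]
4: 0x8 (blk 2, set 0) → L1-HIT  vc=[]
5: 0x19 (blk 6, set 0) → MISS  vc=[2]
6: 0xb (blk 2, set 0) → VC-HIT  vc=[6]
7: 0x30 (blk 12, set 0) → MISS  vc=[6, 2]
8: 0x9 (blk 2, set 0) → VC-HIT  vc=[6, 12]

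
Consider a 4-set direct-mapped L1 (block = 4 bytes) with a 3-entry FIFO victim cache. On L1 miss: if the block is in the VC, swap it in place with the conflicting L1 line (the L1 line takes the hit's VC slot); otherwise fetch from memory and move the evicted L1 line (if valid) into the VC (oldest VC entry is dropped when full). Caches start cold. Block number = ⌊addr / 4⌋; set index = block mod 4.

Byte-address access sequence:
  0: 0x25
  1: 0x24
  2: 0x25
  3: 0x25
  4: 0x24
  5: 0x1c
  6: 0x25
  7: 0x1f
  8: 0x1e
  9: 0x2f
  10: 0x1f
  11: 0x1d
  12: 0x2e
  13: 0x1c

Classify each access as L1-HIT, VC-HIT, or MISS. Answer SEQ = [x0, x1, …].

SEQ = [MISS, L1-HIT, L1-HIT, L1-HIT, L1-HIT, MISS, L1-HIT, L1-HIT, L1-HIT, MISS, VC-HIT, L1-HIT, VC-HIT, VC-HIT]

#0 0x25→b9/s1 MISS; vc=[]
#1 0x24→b9/s1 L1-HIT; vc=[]
#2 0x25→b9/s1 L1-HIT; vc=[]
#3 0x25→b9/s1 L1-HIT; vc=[]
#4 0x24→b9/s1 L1-HIT; vc=[]
#5 0x1c→b7/s3 MISS; vc=[]
#6 0x25→b9/s1 L1-HIT; vc=[]
#7 0x1f→b7/s3 L1-HIT; vc=[]
#8 0x1e→b7/s3 L1-HIT; vc=[]
#9 0x2f→b11/s3 MISS; vc=[7]
#10 0x1f→b7/s3 VC-HIT; vc=[11]
#11 0x1d→b7/s3 L1-HIT; vc=[11]
#12 0x2e→b11/s3 VC-HIT; vc=[7]
#13 0x1c→b7/s3 VC-HIT; vc=[11]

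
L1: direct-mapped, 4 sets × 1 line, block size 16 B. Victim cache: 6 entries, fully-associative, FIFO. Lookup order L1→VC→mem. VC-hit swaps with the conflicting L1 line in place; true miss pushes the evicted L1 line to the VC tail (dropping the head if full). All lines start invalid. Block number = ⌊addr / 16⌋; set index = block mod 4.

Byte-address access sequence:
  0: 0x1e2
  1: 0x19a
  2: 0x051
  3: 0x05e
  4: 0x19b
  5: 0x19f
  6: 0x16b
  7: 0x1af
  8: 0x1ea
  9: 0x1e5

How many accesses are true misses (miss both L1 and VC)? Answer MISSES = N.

MISSES = 5

#0 0x1e2→b30/s2 MISS; vc=[]
#1 0x19a→b25/s1 MISS; vc=[]
#2 0x51→b5/s1 MISS; vc=[25]
#3 0x5e→b5/s1 L1-HIT; vc=[25]
#4 0x19b→b25/s1 VC-HIT; vc=[5]
#5 0x19f→b25/s1 L1-HIT; vc=[5]
#6 0x16b→b22/s2 MISS; vc=[5,30]
#7 0x1af→b26/s2 MISS; vc=[5,30,22]
#8 0x1ea→b30/s2 VC-HIT; vc=[5,26,22]
#9 0x1e5→b30/s2 L1-HIT; vc=[5,26,22]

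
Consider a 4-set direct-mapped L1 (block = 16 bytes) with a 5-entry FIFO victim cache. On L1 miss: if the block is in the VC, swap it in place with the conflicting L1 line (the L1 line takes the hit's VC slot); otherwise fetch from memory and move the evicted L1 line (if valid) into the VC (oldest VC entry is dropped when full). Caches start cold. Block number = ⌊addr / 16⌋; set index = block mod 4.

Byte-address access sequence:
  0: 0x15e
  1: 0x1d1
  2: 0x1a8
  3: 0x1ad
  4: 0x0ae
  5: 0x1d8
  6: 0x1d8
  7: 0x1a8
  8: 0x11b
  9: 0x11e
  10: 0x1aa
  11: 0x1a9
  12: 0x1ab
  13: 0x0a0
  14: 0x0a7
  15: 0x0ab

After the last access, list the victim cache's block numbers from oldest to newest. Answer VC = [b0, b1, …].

  [0] addr=0x15e blk=21 s=1: MISS | VC []
  [1] addr=0x1d1 blk=29 s=1: MISS | VC [21]
  [2] addr=0x1a8 blk=26 s=2: MISS | VC [21]
  [3] addr=0x1ad blk=26 s=2: L1-HIT | VC [21]
  [4] addr=0xae blk=10 s=2: MISS | VC [21, 26]
  [5] addr=0x1d8 blk=29 s=1: L1-HIT | VC [21, 26]
  [6] addr=0x1d8 blk=29 s=1: L1-HIT | VC [21, 26]
  [7] addr=0x1a8 blk=26 s=2: VC-HIT | VC [21, 10]
  [8] addr=0x11b blk=17 s=1: MISS | VC [21, 10, 29]
  [9] addr=0x11e blk=17 s=1: L1-HIT | VC [21, 10, 29]
  [10] addr=0x1aa blk=26 s=2: L1-HIT | VC [21, 10, 29]
  [11] addr=0x1a9 blk=26 s=2: L1-HIT | VC [21, 10, 29]
  [12] addr=0x1ab blk=26 s=2: L1-HIT | VC [21, 10, 29]
  [13] addr=0xa0 blk=10 s=2: VC-HIT | VC [21, 26, 29]
  [14] addr=0xa7 blk=10 s=2: L1-HIT | VC [21, 26, 29]
  [15] addr=0xab blk=10 s=2: L1-HIT | VC [21, 26, 29]

VC = [21, 26, 29]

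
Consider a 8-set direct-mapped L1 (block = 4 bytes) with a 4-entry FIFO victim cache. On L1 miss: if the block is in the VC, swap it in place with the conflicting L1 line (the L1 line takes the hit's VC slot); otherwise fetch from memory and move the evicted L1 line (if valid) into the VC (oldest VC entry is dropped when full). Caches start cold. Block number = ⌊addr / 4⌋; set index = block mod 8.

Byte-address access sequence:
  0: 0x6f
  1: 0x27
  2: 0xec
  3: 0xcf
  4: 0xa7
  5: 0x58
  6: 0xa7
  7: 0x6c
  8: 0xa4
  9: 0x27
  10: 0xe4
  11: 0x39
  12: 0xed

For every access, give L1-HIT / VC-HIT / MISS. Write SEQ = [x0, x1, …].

#0 0x6f→b27/s3 MISS; vc=[]
#1 0x27→b9/s1 MISS; vc=[]
#2 0xec→b59/s3 MISS; vc=[27]
#3 0xcf→b51/s3 MISS; vc=[27,59]
#4 0xa7→b41/s1 MISS; vc=[27,59,9]
#5 0x58→b22/s6 MISS; vc=[27,59,9]
#6 0xa7→b41/s1 L1-HIT; vc=[27,59,9]
#7 0x6c→b27/s3 VC-HIT; vc=[51,59,9]
#8 0xa4→b41/s1 L1-HIT; vc=[51,59,9]
#9 0x27→b9/s1 VC-HIT; vc=[51,59,41]
#10 0xe4→b57/s1 MISS; vc=[51,59,41,9]
#11 0x39→b14/s6 MISS; vc=[59,41,9,22]
#12 0xed→b59/s3 VC-HIT; vc=[27,41,9,22]

SEQ = [MISS, MISS, MISS, MISS, MISS, MISS, L1-HIT, VC-HIT, L1-HIT, VC-HIT, MISS, MISS, VC-HIT]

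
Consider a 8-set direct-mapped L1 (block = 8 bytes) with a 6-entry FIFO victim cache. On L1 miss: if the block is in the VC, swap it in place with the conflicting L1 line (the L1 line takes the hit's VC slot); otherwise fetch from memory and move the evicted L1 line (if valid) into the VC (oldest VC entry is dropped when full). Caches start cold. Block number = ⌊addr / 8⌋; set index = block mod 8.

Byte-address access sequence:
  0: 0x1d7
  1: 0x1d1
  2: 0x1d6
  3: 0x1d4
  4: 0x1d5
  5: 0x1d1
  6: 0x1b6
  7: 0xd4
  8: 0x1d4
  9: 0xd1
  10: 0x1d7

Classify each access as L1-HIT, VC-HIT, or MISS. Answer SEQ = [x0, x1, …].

  [0] addr=0x1d7 blk=58 s=2: MISS | VC []
  [1] addr=0x1d1 blk=58 s=2: L1-HIT | VC []
  [2] addr=0x1d6 blk=58 s=2: L1-HIT | VC []
  [3] addr=0x1d4 blk=58 s=2: L1-HIT | VC []
  [4] addr=0x1d5 blk=58 s=2: L1-HIT | VC []
  [5] addr=0x1d1 blk=58 s=2: L1-HIT | VC []
  [6] addr=0x1b6 blk=54 s=6: MISS | VC []
  [7] addr=0xd4 blk=26 s=2: MISS | VC [58]
  [8] addr=0x1d4 blk=58 s=2: VC-HIT | VC [26]
  [9] addr=0xd1 blk=26 s=2: VC-HIT | VC [58]
  [10] addr=0x1d7 blk=58 s=2: VC-HIT | VC [26]

SEQ = [MISS, L1-HIT, L1-HIT, L1-HIT, L1-HIT, L1-HIT, MISS, MISS, VC-HIT, VC-HIT, VC-HIT]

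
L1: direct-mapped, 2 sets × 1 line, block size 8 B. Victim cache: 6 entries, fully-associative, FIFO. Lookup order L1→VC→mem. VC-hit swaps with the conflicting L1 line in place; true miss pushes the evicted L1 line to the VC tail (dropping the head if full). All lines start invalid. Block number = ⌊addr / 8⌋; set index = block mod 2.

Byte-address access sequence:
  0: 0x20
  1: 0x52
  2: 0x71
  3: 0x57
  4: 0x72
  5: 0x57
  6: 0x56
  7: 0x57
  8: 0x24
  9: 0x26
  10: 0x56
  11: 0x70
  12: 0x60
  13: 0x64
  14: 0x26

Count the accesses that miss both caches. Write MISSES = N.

  [0] addr=0x20 blk=4 s=0: MISS | VC []
  [1] addr=0x52 blk=10 s=0: MISS | VC [4]
  [2] addr=0x71 blk=14 s=0: MISS | VC [4, 10]
  [3] addr=0x57 blk=10 s=0: VC-HIT | VC [4, 14]
  [4] addr=0x72 blk=14 s=0: VC-HIT | VC [4, 10]
  [5] addr=0x57 blk=10 s=0: VC-HIT | VC [4, 14]
  [6] addr=0x56 blk=10 s=0: L1-HIT | VC [4, 14]
  [7] addr=0x57 blk=10 s=0: L1-HIT | VC [4, 14]
  [8] addr=0x24 blk=4 s=0: VC-HIT | VC [10, 14]
  [9] addr=0x26 blk=4 s=0: L1-HIT | VC [10, 14]
  [10] addr=0x56 blk=10 s=0: VC-HIT | VC [4, 14]
  [11] addr=0x70 blk=14 s=0: VC-HIT | VC [4, 10]
  [12] addr=0x60 blk=12 s=0: MISS | VC [4, 10, 14]
  [13] addr=0x64 blk=12 s=0: L1-HIT | VC [4, 10, 14]
  [14] addr=0x26 blk=4 s=0: VC-HIT | VC [12, 10, 14]

MISSES = 4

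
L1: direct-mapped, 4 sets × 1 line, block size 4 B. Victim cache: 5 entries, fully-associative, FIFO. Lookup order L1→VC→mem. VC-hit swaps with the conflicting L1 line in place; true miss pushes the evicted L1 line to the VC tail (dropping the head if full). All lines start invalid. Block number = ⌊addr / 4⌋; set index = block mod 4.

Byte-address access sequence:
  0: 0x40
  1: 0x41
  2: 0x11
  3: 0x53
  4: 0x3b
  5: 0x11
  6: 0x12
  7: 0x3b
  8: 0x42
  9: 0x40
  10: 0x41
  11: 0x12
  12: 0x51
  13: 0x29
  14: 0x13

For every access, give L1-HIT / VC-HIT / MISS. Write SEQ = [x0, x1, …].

SEQ = [MISS, L1-HIT, MISS, MISS, MISS, VC-HIT, L1-HIT, L1-HIT, VC-HIT, L1-HIT, L1-HIT, VC-HIT, VC-HIT, MISS, VC-HIT]

  [0] addr=0x40 blk=16 s=0: MISS | VC []
  [1] addr=0x41 blk=16 s=0: L1-HIT | VC []
  [2] addr=0x11 blk=4 s=0: MISS | VC [16]
  [3] addr=0x53 blk=20 s=0: MISS | VC [16, 4]
  [4] addr=0x3b blk=14 s=2: MISS | VC [16, 4]
  [5] addr=0x11 blk=4 s=0: VC-HIT | VC [16, 20]
  [6] addr=0x12 blk=4 s=0: L1-HIT | VC [16, 20]
  [7] addr=0x3b blk=14 s=2: L1-HIT | VC [16, 20]
  [8] addr=0x42 blk=16 s=0: VC-HIT | VC [4, 20]
  [9] addr=0x40 blk=16 s=0: L1-HIT | VC [4, 20]
  [10] addr=0x41 blk=16 s=0: L1-HIT | VC [4, 20]
  [11] addr=0x12 blk=4 s=0: VC-HIT | VC [16, 20]
  [12] addr=0x51 blk=20 s=0: VC-HIT | VC [16, 4]
  [13] addr=0x29 blk=10 s=2: MISS | VC [16, 4, 14]
  [14] addr=0x13 blk=4 s=0: VC-HIT | VC [16, 20, 14]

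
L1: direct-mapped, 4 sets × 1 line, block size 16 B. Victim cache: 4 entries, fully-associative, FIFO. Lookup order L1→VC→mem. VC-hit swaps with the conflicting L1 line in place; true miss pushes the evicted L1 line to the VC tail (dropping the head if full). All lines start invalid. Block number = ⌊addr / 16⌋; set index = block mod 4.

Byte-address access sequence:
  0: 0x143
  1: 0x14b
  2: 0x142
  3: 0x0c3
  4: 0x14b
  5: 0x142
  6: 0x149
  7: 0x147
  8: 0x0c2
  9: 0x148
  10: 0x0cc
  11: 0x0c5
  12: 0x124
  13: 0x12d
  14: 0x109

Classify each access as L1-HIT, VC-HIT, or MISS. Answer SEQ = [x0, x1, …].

0: 0x143 (blk 20, set 0) → MISS  vc=[]
1: 0x14b (blk 20, set 0) → L1-HIT  vc=[]
2: 0x142 (blk 20, set 0) → L1-HIT  vc=[]
3: 0xc3 (blk 12, set 0) → MISS  vc=[20]
4: 0x14b (blk 20, set 0) → VC-HIT  vc=[12]
5: 0x142 (blk 20, set 0) → L1-HIT  vc=[12]
6: 0x149 (blk 20, set 0) → L1-HIT  vc=[12]
7: 0x147 (blk 20, set 0) → L1-HIT  vc=[12]
8: 0xc2 (blk 12, set 0) → VC-HIT  vc=[20]
9: 0x148 (blk 20, set 0) → VC-HIT  vc=[12]
10: 0xcc (blk 12, set 0) → VC-HIT  vc=[20]
11: 0xc5 (blk 12, set 0) → L1-HIT  vc=[20]
12: 0x124 (blk 18, set 2) → MISS  vc=[20]
13: 0x12d (blk 18, set 2) → L1-HIT  vc=[20]
14: 0x109 (blk 16, set 0) → MISS  vc=[20, 12]

SEQ = [MISS, L1-HIT, L1-HIT, MISS, VC-HIT, L1-HIT, L1-HIT, L1-HIT, VC-HIT, VC-HIT, VC-HIT, L1-HIT, MISS, L1-HIT, MISS]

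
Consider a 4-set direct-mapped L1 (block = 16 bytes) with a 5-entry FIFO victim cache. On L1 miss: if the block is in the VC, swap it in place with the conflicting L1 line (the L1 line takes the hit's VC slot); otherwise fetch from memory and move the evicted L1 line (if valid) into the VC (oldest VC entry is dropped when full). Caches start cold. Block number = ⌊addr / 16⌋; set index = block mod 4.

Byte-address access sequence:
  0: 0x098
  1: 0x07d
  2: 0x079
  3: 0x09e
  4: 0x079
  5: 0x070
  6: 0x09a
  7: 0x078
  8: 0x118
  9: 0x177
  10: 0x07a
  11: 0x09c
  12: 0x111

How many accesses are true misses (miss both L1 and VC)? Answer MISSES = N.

#0 0x98→b9/s1 MISS; vc=[]
#1 0x7d→b7/s3 MISS; vc=[]
#2 0x79→b7/s3 L1-HIT; vc=[]
#3 0x9e→b9/s1 L1-HIT; vc=[]
#4 0x79→b7/s3 L1-HIT; vc=[]
#5 0x70→b7/s3 L1-HIT; vc=[]
#6 0x9a→b9/s1 L1-HIT; vc=[]
#7 0x78→b7/s3 L1-HIT; vc=[]
#8 0x118→b17/s1 MISS; vc=[9]
#9 0x177→b23/s3 MISS; vc=[9,7]
#10 0x7a→b7/s3 VC-HIT; vc=[9,23]
#11 0x9c→b9/s1 VC-HIT; vc=[17,23]
#12 0x111→b17/s1 VC-HIT; vc=[9,23]

MISSES = 4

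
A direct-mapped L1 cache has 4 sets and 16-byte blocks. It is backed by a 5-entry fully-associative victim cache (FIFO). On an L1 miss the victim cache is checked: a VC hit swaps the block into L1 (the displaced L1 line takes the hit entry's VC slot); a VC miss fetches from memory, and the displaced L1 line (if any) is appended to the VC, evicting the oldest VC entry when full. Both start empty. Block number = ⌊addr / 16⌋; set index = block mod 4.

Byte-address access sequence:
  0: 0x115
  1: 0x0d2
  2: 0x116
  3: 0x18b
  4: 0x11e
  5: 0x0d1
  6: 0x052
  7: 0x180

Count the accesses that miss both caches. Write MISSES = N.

MISSES = 4

  [0] addr=0x115 blk=17 s=1: MISS | VC []
  [1] addr=0xd2 blk=13 s=1: MISS | VC [17]
  [2] addr=0x116 blk=17 s=1: VC-HIT | VC [13]
  [3] addr=0x18b blk=24 s=0: MISS | VC [13]
  [4] addr=0x11e blk=17 s=1: L1-HIT | VC [13]
  [5] addr=0xd1 blk=13 s=1: VC-HIT | VC [17]
  [6] addr=0x52 blk=5 s=1: MISS | VC [17, 13]
  [7] addr=0x180 blk=24 s=0: L1-HIT | VC [17, 13]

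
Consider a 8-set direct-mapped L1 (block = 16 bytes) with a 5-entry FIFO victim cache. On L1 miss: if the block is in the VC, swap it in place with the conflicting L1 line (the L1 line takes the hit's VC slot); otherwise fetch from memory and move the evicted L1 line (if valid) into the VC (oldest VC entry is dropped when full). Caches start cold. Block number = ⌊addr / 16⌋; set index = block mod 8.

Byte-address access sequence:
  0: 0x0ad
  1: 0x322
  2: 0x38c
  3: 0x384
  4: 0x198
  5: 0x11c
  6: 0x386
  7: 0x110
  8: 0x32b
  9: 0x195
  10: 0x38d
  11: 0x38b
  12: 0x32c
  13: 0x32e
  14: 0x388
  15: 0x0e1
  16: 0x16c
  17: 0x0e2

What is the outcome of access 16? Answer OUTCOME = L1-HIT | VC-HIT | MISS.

0: 0xad (blk 10, set 2) → MISS  vc=[]
1: 0x322 (blk 50, set 2) → MISS  vc=[10]
2: 0x38c (blk 56, set 0) → MISS  vc=[10]
3: 0x384 (blk 56, set 0) → L1-HIT  vc=[10]
4: 0x198 (blk 25, set 1) → MISS  vc=[10]
5: 0x11c (blk 17, set 1) → MISS  vc=[10, 25]
6: 0x386 (blk 56, set 0) → L1-HIT  vc=[10, 25]
7: 0x110 (blk 17, set 1) → L1-HIT  vc=[10, 25]
8: 0x32b (blk 50, set 2) → L1-HIT  vc=[10, 25]
9: 0x195 (blk 25, set 1) → VC-HIT  vc=[10, 17]
10: 0x38d (blk 56, set 0) → L1-HIT  vc=[10, 17]
11: 0x38b (blk 56, set 0) → L1-HIT  vc=[10, 17]
12: 0x32c (blk 50, set 2) → L1-HIT  vc=[10, 17]
13: 0x32e (blk 50, set 2) → L1-HIT  vc=[10, 17]
14: 0x388 (blk 56, set 0) → L1-HIT  vc=[10, 17]
15: 0xe1 (blk 14, set 6) → MISS  vc=[10, 17]
16: 0x16c (blk 22, set 6) → MISS  vc=[10, 17, 14]
17: 0xe2 (blk 14, set 6) → VC-HIT  vc=[10, 17, 22]

OUTCOME = MISS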